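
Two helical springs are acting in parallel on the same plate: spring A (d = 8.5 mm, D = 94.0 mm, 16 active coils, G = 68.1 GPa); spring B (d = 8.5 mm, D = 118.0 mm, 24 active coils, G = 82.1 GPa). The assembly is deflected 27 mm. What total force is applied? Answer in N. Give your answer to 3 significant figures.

127 N

k_A = Gd⁴/(8D³N_a) = (68.1×10³)(8.5⁴)/(8·94.0³·16) = 3.3437 N/mm
k_B = Gd⁴/(8D³N_a) = (82.1×10³)(8.5⁴)/(8·118.0³·24) = 1.3585 N/mm
Parallel: k_eq = 3.3437 + 1.3585 = 4.7023 N/mm
F = k_eq·δ = 4.7023·27 = 126.96 N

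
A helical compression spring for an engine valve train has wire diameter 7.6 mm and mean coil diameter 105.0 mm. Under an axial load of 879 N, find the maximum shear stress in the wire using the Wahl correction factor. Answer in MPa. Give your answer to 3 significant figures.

591 MPa

Spring index C = D/d = 105.0/7.6 = 13.8158
K_W = (4C−1)/(4C−4) + 0.615/C = 54.263/51.263 + 0.0445 = 1.1030
τ₀ = 8FD/(πd³) = 8·879·105.0/(π·7.6³) = 738360/1379.1 = 535.4 MPa
τ_max = K·τ₀ = 1.1030 × 535.4 = 590.56 MPa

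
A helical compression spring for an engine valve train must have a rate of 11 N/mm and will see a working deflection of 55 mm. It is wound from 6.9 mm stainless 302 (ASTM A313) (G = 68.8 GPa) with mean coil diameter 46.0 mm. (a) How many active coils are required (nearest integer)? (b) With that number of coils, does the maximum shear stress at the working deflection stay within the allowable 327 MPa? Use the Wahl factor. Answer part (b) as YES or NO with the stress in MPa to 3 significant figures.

N_a = Gd⁴/(8D³k) = (68.8×10³)(6.9⁴)/(8·46.0³·11) = 18.21 → N_a = 18
Actual rate k = Gd⁴/(8D³·18) = 11.126 N/mm
Working load F = kδ = 11.126·55 = 611.94 N
C = 46.0/6.9 = 6.6667; K_W = (4C−1)/(4C−4)+0.615/C = 1.2246
τ_max = K_W·8FD/(πd³) = 1.2246·218.2 = 267.21 MPa
τ_max ≤ 327 MPa → acceptable

(a) 18 coils; (b) YES, τ_max = 267 MPa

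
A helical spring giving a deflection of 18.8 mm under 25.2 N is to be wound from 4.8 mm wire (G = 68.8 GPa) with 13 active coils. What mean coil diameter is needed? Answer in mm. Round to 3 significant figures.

Required rate k = F/δ = 25.2/18.8 = 1.3404 N/mm
D = (Gd⁴/(8N_a·k))^(1/3) = (68.8×10³·4.8⁴/(8·13·1.3404))^(1/3)
  = (261986)^(1/3) = 63.9871 mm

64.0 mm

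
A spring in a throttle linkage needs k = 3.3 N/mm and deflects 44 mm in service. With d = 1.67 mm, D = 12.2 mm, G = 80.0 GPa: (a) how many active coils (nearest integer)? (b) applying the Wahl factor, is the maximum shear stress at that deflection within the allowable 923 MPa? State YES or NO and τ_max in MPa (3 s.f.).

N_a = Gd⁴/(8D³k) = (80.0×10³)(1.67⁴)/(8·12.2³·3.3) = 12.98 → N_a = 13
Actual rate k = Gd⁴/(8D³·13) = 3.2949 N/mm
Working load F = kδ = 3.2949·44 = 144.98 N
C = 12.2/1.67 = 7.3054; K_W = (4C−1)/(4C−4)+0.615/C = 1.2031
τ_max = K_W·8FD/(πd³) = 1.2031·967.04 = 1163.5 MPa
τ_max > 923 MPa → exceeds allowable

(a) 13 coils; (b) NO, τ_max = 1160 MPa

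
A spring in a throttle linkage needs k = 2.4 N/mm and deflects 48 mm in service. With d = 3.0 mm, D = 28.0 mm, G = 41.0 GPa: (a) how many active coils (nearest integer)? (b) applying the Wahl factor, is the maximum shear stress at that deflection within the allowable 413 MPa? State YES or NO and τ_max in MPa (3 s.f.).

N_a = Gd⁴/(8D³k) = (41.0×10³)(3.0⁴)/(8·28.0³·2.4) = 7.879 → N_a = 8
Actual rate k = Gd⁴/(8D³·8) = 2.3638 N/mm
Working load F = kδ = 2.3638·48 = 113.46 N
C = 28.0/3.0 = 9.3333; K_W = (4C−1)/(4C−4)+0.615/C = 1.1559
τ_max = K_W·8FD/(πd³) = 1.1559·299.63 = 346.34 MPa
τ_max ≤ 413 MPa → acceptable

(a) 8 coils; (b) YES, τ_max = 346 MPa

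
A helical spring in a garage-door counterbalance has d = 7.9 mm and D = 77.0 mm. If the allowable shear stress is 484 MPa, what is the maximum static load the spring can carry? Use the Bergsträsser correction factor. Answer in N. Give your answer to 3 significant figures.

1070 N

C = D/d = 77.0/7.9 = 9.7468
K_B = (4C+2)/(4C−3) = 40.987/35.987 = 1.1389
τ_max = K·8FD/(πd³) → F_max = τ_allow·πd³/(8DK)
F_max = 484·π·7.9³/(8·77.0·1.1389) = 7.4968e+05/701.59 = 1068.6 N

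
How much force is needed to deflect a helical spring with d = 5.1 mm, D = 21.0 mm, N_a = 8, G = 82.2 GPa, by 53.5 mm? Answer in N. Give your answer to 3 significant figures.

k = Gd⁴/(8D³N_a) = (82.2×10³)(5.1⁴)/(8·21.0³·8) = 93.824 N/mm
F = k·δ = 93.824 × 53.5 = 5019.6 N

5020 N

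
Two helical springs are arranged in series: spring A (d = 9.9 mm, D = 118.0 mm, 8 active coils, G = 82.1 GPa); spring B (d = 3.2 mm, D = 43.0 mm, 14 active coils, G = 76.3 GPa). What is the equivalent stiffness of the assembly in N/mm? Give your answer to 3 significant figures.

k_A = Gd⁴/(8D³N_a) = (82.1×10³)(9.9⁴)/(8·118.0³·8) = 7.4999 N/mm
k_B = Gd⁴/(8D³N_a) = (76.3×10³)(3.2⁴)/(8·43.0³·14) = 0.89846 N/mm
Series: 1/k_eq = 1/7.4999 + 1/0.89846 = 1.2463; k_eq = 0.80235 N/mm

0.802 N/mm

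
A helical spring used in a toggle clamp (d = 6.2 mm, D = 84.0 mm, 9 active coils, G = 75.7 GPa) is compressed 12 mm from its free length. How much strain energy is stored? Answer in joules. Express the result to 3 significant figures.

k = Gd⁴/(8D³N_a) = (75.7×10³)(6.2⁴)/(8·84.0³·9) = 2.6212 N/mm
U = ½kδ² = 0.5 × 2.6212 × 12² = 188.72 N·mm = 0.18872 J

0.189 J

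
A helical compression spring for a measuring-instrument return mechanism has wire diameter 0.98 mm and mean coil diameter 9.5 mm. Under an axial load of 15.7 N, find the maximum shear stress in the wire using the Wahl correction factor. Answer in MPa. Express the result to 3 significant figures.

Spring index C = D/d = 9.5/0.98 = 9.6939
K_W = (4C−1)/(4C−4) + 0.615/C = 37.776/34.776 + 0.0634 = 1.1497
τ₀ = 8FD/(πd³) = 8·15.7·9.5/(π·0.98³) = 1193.2/2.9568 = 403.54 MPa
τ_max = K·τ₀ = 1.1497 × 403.54 = 463.95 MPa

464 MPa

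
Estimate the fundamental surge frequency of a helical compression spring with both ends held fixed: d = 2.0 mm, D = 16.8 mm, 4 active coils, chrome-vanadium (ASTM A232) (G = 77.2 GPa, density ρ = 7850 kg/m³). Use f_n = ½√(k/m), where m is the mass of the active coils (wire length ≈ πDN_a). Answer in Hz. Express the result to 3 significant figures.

625 Hz

k = Gd⁴/(8D³N_a) = (77.2×10³)(2.0⁴)/(8·16.8³·4) = 8.1407 N/mm = 8140.7 N/m
Wire length L = πDN_a = π·16.8·4 = 211.12 mm
m = ρ·(πd²/4)·L = 7850 × 3.1416×10⁻⁶ m² × 0.21112 m = 0.0052064 kg
f_n = ½√(k/m) = 0.5·√(8140.7/0.0052064) = 0.5·√(1.5636e+06) = 625.22 Hz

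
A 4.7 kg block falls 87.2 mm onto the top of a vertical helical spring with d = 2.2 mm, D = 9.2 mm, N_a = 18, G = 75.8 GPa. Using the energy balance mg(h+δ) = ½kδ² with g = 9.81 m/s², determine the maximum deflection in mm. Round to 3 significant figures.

25.6 mm

k = Gd⁴/(8D³N_a) = (75.8×10³)(2.2⁴)/(8·9.2³·18) = 15.836 N/mm
W = mg = 4.7 × 9.81 = 46.107 N
½kδ² − Wδ − Wh = 0 → δ = (W + √(W² + 2kWh))/k
δ = (46.107 + √(2125.9 + 127335))/15.836 = (46.107 + 359.81)/15.836 = 25.633 mm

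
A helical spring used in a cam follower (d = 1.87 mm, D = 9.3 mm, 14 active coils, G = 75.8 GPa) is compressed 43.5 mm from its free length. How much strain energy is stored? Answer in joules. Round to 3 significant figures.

9.73 J

k = Gd⁴/(8D³N_a) = (75.8×10³)(1.87⁴)/(8·9.3³·14) = 10.289 N/mm
U = ½kδ² = 0.5 × 10.289 × 43.5² = 9734.6 N·mm = 9.7346 J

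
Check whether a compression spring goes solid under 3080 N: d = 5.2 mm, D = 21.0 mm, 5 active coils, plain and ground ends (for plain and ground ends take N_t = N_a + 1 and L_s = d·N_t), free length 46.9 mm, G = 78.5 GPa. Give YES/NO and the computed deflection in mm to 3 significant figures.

YES, δ = 19.9 mm

k = Gd⁴/(8D³N_a) = (78.5×10³)(5.2⁴)/(8·21.0³·5) = 154.94 N/mm
N_t = 6; L_s = 5.2·6 = 31.2 mm; δ_solid = L₀ − L_s = 46.9 − 31.2 = 15.7 mm
δ = F/k = 3080/154.94 = 19.879 mm
δ ≥ δ_solid → spring goes solid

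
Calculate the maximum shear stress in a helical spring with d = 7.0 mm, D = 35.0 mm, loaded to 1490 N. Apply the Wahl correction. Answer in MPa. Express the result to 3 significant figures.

507 MPa

Spring index C = D/d = 35.0/7.0 = 5.0000
K_W = (4C−1)/(4C−4) + 0.615/C = 19.000/16.000 + 0.1230 = 1.3105
τ₀ = 8FD/(πd³) = 8·1490·35.0/(π·7.0³) = 417200/1077.6 = 387.17 MPa
τ_max = K·τ₀ = 1.3105 × 387.17 = 507.38 MPa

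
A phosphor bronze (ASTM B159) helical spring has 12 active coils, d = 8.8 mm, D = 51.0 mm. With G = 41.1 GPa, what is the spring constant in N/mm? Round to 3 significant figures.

19.4 N/mm

k = Gd⁴/(8D³N_a) = (41.1×10³ × 8.8⁴) / (8 × 51.0³ × 12)
  = 2.46475e+08 / 1.27345e+07 = 19.355 N/mm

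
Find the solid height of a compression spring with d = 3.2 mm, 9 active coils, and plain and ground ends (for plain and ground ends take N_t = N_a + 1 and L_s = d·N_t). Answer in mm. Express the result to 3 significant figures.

plain and ground ends: N_t = N_a + 1 = 9 + 1 = 10
L_s = d·N_t = 3.2 × 10 = 32 mm

32.0 mm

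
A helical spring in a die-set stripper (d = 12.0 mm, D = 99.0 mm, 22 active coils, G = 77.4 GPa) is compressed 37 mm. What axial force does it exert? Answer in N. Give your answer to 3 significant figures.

k = Gd⁴/(8D³N_a) = (77.4×10³)(12.0⁴)/(8·99.0³·22) = 9.3983 N/mm
F = k·δ = 9.3983 × 37 = 347.74 N

348 N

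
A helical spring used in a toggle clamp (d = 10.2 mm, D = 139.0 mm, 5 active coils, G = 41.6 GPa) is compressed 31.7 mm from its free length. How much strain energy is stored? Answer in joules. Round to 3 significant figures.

2.11 J

k = Gd⁴/(8D³N_a) = (41.6×10³)(10.2⁴)/(8·139.0³·5) = 4.1917 N/mm
U = ½kδ² = 0.5 × 4.1917 × 31.7² = 2106.1 N·mm = 2.1061 J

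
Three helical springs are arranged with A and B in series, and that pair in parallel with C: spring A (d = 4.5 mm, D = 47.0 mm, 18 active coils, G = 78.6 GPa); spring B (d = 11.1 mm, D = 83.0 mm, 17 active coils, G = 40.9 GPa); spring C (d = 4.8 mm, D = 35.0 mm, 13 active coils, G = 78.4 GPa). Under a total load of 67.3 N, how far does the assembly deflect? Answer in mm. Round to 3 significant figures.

k_A = Gd⁴/(8D³N_a) = (78.6×10³)(4.5⁴)/(8·47.0³·18) = 2.1558 N/mm
k_B = Gd⁴/(8D³N_a) = (40.9×10³)(11.1⁴)/(8·83.0³·17) = 7.9844 N/mm
k_C = Gd⁴/(8D³N_a) = (78.4×10³)(4.8⁴)/(8·35.0³·13) = 9.3335 N/mm
Springs A,B series: k_AB = 1/(1/2.1558+1/7.9844) = 1.6975 N/mm; parallel with C: k_eq = 1.6975+9.3335 = 11.031 N/mm
δ = F/k_eq = 67.3/11.031 = 6.101 mm

6.10 mm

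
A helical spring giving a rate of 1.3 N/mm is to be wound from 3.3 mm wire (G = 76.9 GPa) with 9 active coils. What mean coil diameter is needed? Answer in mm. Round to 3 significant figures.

D = (Gd⁴/(8N_a·k))^(1/3) = (76.9×10³·3.3⁴/(8·9·1.3))^(1/3)
  = (97433)^(1/3) = 46.0153 mm

46.0 mm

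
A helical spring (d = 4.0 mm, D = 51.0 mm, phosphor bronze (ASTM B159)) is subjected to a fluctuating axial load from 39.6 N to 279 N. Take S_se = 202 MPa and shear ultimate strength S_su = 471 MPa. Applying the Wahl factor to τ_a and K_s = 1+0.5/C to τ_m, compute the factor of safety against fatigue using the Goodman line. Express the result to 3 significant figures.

0.488

C = D/d = 51.0/4.0 = 12.7500; K_W = (4C−1)/(4C−4)+0.615/C = 1.1121; K_s = 1+0.5/C = 1.0392
F_a = (F_max−F_min)/2 = 119.7 N; F_m = (F_max+F_min)/2 = 159.3 N
τ_a = K_W·8F_aD/(πd³) = 1.1121 × 242.9 = 270.12 MPa
τ_m = K_s·8F_mD/(πd³) = 1.0392 × 323.26 = 335.93 MPa
Goodman: 1/n_f = τ_a/S_se + τ_m/S_su = 270.12/202 + 335.93/471 = 1.33722 + 0.71323 = 2.0505
n_f = 1/2.0505 = 0.4877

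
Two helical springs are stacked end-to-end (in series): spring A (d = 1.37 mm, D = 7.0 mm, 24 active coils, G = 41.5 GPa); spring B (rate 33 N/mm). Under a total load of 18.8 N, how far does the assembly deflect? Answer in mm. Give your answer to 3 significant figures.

k_A = Gd⁴/(8D³N_a) = (41.5×10³)(1.37⁴)/(8·7.0³·24) = 2.2199 N/mm
Series: 1/k_eq = 1/2.2199 + 1/33 = 0.48077; k_eq = 2.08 N/mm
δ = F/k_eq = 18.8/2.08 = 9.0385 mm

9.04 mm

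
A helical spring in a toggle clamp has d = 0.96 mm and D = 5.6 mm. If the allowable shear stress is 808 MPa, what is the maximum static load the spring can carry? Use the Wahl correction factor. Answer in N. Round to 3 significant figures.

C = D/d = 5.6/0.96 = 5.8333
K_W = (4C−1)/(4C−4) + 0.615/C = 22.333/19.333 + 0.1054 = 1.2606
τ_max = K·8FD/(πd³) → F_max = τ_allow·πd³/(8DK)
F_max = 808·π·0.96³/(8·5.6·1.2606) = 2245.8/56.475 = 39.767 N

39.8 N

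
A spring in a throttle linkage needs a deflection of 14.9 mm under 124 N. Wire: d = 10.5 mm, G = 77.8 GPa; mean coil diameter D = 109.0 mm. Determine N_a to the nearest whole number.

11

Required rate k = F/δ = 124/14.9 = 8.3221 N/mm
N_a = Gd⁴/(8D³k) = (77.8×10³ × 10.5⁴)/(8 × 109.0³ × 8.3221)
    = 9.45664e+08 / 8.62194e+07 = 10.97 → 11 coils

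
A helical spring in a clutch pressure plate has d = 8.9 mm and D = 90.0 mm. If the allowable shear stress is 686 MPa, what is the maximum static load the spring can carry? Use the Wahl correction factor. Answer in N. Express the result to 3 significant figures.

1850 N

C = D/d = 90.0/8.9 = 10.1124
K_W = (4C−1)/(4C−4) + 0.615/C = 39.449/36.449 + 0.0608 = 1.1431
τ_max = K·8FD/(πd³) → F_max = τ_allow·πd³/(8DK)
F_max = 686·π·8.9³/(8·90.0·1.1431) = 1.5193e+06/823.05 = 1845.9 N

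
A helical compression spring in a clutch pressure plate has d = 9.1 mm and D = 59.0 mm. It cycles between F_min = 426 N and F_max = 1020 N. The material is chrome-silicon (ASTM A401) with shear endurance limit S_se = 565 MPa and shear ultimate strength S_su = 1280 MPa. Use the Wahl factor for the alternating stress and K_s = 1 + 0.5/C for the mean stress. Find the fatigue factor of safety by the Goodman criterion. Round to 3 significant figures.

C = D/d = 59.0/9.1 = 6.4835; K_W = (4C−1)/(4C−4)+0.615/C = 1.2316; K_s = 1+0.5/C = 1.0771
F_a = (F_max−F_min)/2 = 297 N; F_m = (F_max+F_min)/2 = 723 N
τ_a = K_W·8F_aD/(πd³) = 1.2316 × 59.214 = 72.93 MPa
τ_m = K_s·8F_mD/(πd³) = 1.0771 × 144.15 = 155.26 MPa
Goodman: 1/n_f = τ_a/S_se + τ_m/S_su = 72.93/565 + 155.26/1280 = 0.12908 + 0.12130 = 0.25038
n_f = 1/0.25038 = 3.994

3.99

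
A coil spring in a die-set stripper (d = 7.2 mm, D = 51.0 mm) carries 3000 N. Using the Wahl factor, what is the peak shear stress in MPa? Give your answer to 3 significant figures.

Spring index C = D/d = 51.0/7.2 = 7.0833
K_W = (4C−1)/(4C−4) + 0.615/C = 27.333/24.333 + 0.0868 = 1.2101
τ₀ = 8FD/(πd³) = 8·3000·51.0/(π·7.2³) = 1.224e+06/1172.6 = 1043.8 MPa
τ_max = K·τ₀ = 1.2101 × 1043.8 = 1263.2 MPa

1260 MPa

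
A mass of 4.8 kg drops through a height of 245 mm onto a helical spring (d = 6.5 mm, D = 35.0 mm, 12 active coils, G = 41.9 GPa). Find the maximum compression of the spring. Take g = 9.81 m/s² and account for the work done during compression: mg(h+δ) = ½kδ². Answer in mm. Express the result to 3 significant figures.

38.3 mm

k = Gd⁴/(8D³N_a) = (41.9×10³)(6.5⁴)/(8·35.0³·12) = 18.172 N/mm
W = mg = 4.8 × 9.81 = 47.088 N
½kδ² − Wδ − Wh = 0 → δ = (W + √(W² + 2kWh))/k
δ = (47.088 + √(2217.3 + 419274))/18.172 = (47.088 + 649.22)/18.172 = 38.319 mm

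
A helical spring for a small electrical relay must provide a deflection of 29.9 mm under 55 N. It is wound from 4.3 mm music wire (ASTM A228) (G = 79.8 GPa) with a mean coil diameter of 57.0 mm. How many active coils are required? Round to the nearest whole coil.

10

Required rate k = F/δ = 55/29.9 = 1.8395 N/mm
N_a = Gd⁴/(8D³k) = (79.8×10³ × 4.3⁴)/(8 × 57.0³ × 1.8395)
    = 2.7282e+07 / 2.72525e+06 = 10.01 → 10 coils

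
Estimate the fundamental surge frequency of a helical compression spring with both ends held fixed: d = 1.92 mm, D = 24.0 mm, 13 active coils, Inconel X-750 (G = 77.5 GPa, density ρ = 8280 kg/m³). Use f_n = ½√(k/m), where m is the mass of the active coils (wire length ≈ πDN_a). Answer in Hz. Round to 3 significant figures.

k = Gd⁴/(8D³N_a) = (77.5×10³)(1.92⁴)/(8·24.0³·13) = 0.73255 N/mm = 732.55 N/m
Wire length L = πDN_a = π·24.0·13 = 980.18 mm
m = ρ·(πd²/4)·L = 8280 × 2.8953×10⁻⁶ m² × 0.98018 m = 0.023498 kg
f_n = ½√(k/m) = 0.5·√(732.55/0.023498) = 0.5·√(31175) = 88.283 Hz

88.3 Hz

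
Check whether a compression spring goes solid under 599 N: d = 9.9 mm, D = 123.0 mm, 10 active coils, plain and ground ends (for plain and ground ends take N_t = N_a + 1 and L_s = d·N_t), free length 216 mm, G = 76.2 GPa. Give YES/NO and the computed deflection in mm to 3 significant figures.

k = Gd⁴/(8D³N_a) = (76.2×10³)(9.9⁴)/(8·123.0³·10) = 4.9169 N/mm
N_t = 11; L_s = 9.9·11 = 108.9 mm; δ_solid = L₀ − L_s = 216 − 108.9 = 107.1 mm
δ = F/k = 599/4.9169 = 121.82 mm
δ ≥ δ_solid → spring goes solid

YES, δ = 122 mm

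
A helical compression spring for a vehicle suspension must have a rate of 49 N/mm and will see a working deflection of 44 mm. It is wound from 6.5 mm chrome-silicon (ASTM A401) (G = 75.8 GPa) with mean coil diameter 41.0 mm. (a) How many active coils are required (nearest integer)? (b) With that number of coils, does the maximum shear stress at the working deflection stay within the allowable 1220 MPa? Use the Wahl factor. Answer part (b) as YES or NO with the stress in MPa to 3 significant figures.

N_a = Gd⁴/(8D³k) = (75.8×10³)(6.5⁴)/(8·41.0³·49) = 5.008 → N_a = 5
Actual rate k = Gd⁴/(8D³·5) = 49.081 N/mm
Working load F = kδ = 49.081·44 = 2159.6 N
C = 41.0/6.5 = 6.3077; K_W = (4C−1)/(4C−4)+0.615/C = 1.2388
τ_max = K_W·8FD/(πd³) = 1.2388·821.01 = 1017.1 MPa
τ_max ≤ 1220 MPa → acceptable

(a) 5 coils; (b) YES, τ_max = 1020 MPa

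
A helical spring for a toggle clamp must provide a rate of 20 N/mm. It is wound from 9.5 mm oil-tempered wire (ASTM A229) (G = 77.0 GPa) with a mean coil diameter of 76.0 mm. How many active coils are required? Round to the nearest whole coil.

N_a = Gd⁴/(8D³k) = (77.0×10³ × 9.5⁴)/(8 × 76.0³ × 20)
    = 6.2717e+08 / 7.02362e+07 = 8.929 → 9 coils

9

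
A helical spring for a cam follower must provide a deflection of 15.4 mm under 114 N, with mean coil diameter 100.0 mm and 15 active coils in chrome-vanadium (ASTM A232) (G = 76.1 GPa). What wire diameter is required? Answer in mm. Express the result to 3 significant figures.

10.4 mm

Required rate k = F/δ = 114/15.4 = 7.4026 N/mm
d = (8D³N_a·k / G)^(1/4) = (8·100.0³·15·7.4026 / (76.1×10³))^0.25
  = (11673)^0.25 = 10.3943 mm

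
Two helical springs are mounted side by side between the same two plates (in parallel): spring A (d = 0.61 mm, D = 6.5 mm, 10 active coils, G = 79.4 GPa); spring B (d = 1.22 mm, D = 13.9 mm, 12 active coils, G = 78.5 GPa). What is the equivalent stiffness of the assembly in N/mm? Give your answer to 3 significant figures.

1.17 N/mm

k_A = Gd⁴/(8D³N_a) = (79.4×10³)(0.61⁴)/(8·6.5³·10) = 0.50039 N/mm
k_B = Gd⁴/(8D³N_a) = (78.5×10³)(1.22⁴)/(8·13.9³·12) = 0.67452 N/mm
Parallel: k_eq = 0.50039 + 0.67452 = 1.1749 N/mm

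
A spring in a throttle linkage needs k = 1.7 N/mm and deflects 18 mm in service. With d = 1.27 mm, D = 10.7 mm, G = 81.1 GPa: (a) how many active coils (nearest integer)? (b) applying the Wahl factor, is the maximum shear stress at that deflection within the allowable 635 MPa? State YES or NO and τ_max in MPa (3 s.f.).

N_a = Gd⁴/(8D³k) = (81.1×10³)(1.27⁴)/(8·10.7³·1.7) = 12.66 → N_a = 13
Actual rate k = Gd⁴/(8D³·13) = 1.656 N/mm
Working load F = kδ = 1.656·18 = 29.807 N
C = 10.7/1.27 = 8.4252; K_W = (4C−1)/(4C−4)+0.615/C = 1.1740
τ_max = K_W·8FD/(πd³) = 1.1740·396.49 = 465.48 MPa
τ_max ≤ 635 MPa → acceptable

(a) 13 coils; (b) YES, τ_max = 465 MPa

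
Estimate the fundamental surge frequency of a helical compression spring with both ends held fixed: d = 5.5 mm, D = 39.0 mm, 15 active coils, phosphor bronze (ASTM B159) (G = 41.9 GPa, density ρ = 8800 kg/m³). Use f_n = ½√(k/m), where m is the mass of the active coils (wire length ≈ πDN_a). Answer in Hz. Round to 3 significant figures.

59.2 Hz

k = Gd⁴/(8D³N_a) = (41.9×10³)(5.5⁴)/(8·39.0³·15) = 5.3863 N/mm = 5386.3 N/m
Wire length L = πDN_a = π·39.0·15 = 1837.8 mm
m = ρ·(πd²/4)·L = 8800 × 23.758×10⁻⁶ m² × 1.8378 m = 0.38424 kg
f_n = ½√(k/m) = 0.5·√(5386.3/0.38424) = 0.5·√(14018) = 59.199 Hz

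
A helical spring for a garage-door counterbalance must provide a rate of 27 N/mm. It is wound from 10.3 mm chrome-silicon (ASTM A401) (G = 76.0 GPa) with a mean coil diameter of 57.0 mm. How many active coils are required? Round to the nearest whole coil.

21

N_a = Gd⁴/(8D³k) = (76.0×10³ × 10.3⁴)/(8 × 57.0³ × 27)
    = 8.55387e+08 / 4.00017e+07 = 21.38 → 21 coils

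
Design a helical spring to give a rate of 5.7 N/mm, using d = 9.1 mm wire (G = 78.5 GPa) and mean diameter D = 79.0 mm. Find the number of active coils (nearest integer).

24

N_a = Gd⁴/(8D³k) = (78.5×10³ × 9.1⁴)/(8 × 79.0³ × 5.7)
    = 5.38313e+08 / 2.24826e+07 = 23.94 → 24 coils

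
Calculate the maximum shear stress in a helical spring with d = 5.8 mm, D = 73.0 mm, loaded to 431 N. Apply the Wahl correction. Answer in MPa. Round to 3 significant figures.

457 MPa

Spring index C = D/d = 73.0/5.8 = 12.5862
K_W = (4C−1)/(4C−4) + 0.615/C = 49.345/46.345 + 0.0489 = 1.1136
τ₀ = 8FD/(πd³) = 8·431·73.0/(π·5.8³) = 251704/612.96 = 410.64 MPa
τ_max = K·τ₀ = 1.1136 × 410.64 = 457.28 MPa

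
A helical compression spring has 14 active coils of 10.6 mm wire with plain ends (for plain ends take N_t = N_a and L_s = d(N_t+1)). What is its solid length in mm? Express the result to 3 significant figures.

plain ends: N_t = N_a = 14
L_s = d·(N_t+1) = 10.6 × 15 = 159 mm

159 mm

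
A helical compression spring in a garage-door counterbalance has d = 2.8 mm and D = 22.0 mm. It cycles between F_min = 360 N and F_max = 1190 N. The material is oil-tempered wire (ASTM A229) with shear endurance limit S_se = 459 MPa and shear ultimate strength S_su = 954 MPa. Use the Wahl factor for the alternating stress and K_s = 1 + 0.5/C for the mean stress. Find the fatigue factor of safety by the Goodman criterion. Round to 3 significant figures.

0.202

C = D/d = 22.0/2.8 = 7.8571; K_W = (4C−1)/(4C−4)+0.615/C = 1.1876; K_s = 1+0.5/C = 1.0636
F_a = (F_max−F_min)/2 = 415 N; F_m = (F_max+F_min)/2 = 775 N
τ_a = K_W·8F_aD/(πd³) = 1.1876 × 1059.1 = 1257.8 MPa
τ_m = K_s·8F_mD/(πd³) = 1.0636 × 1977.8 = 2103.7 MPa
Goodman: 1/n_f = τ_a/S_se + τ_m/S_su = 1257.8/459 + 2103.7/954 = 2.74039 + 2.20514 = 4.9455
n_f = 1/4.9455 = 0.2022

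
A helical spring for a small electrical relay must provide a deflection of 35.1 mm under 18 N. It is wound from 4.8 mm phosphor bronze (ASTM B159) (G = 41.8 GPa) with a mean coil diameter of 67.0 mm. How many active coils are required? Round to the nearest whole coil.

Required rate k = F/δ = 18/35.1 = 0.51282 N/mm
N_a = Gd⁴/(8D³k) = (41.8×10³ × 4.8⁴)/(8 × 67.0³ × 0.51282)
    = 2.21892e+07 / 1.2339e+06 = 17.98 → 18 coils

18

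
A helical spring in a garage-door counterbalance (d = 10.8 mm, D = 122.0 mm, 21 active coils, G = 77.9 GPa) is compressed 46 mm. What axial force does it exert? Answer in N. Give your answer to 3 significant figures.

160 N

k = Gd⁴/(8D³N_a) = (77.9×10³)(10.8⁴)/(8·122.0³·21) = 3.4741 N/mm
F = k·δ = 3.4741 × 46 = 159.81 N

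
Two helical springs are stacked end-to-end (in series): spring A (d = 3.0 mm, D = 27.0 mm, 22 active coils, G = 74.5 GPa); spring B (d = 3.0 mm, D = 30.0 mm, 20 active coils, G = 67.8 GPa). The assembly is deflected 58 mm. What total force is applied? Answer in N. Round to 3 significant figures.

42.6 N

k_A = Gd⁴/(8D³N_a) = (74.5×10³)(3.0⁴)/(8·27.0³·22) = 1.742 N/mm
k_B = Gd⁴/(8D³N_a) = (67.8×10³)(3.0⁴)/(8·30.0³·20) = 1.2712 N/mm
Series: 1/k_eq = 1/1.742 + 1/1.2712 = 1.3607; k_eq = 0.73492 N/mm
F = k_eq·δ = 0.73492·58 = 42.625 N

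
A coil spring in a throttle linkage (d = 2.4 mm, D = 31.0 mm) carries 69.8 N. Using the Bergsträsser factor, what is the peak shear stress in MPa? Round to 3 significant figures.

440 MPa

Spring index C = D/d = 31.0/2.4 = 12.9167
K_B = (4C+2)/(4C−3) = 53.667/48.667 = 1.1027
τ₀ = 8FD/(πd³) = 8·69.8·31.0/(π·2.4³) = 17310.4/43.429 = 398.59 MPa
τ_max = K·τ₀ = 1.1027 × 398.59 = 439.54 MPa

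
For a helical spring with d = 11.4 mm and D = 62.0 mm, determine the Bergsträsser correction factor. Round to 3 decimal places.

C = D/d = 62.0/11.4 = 5.4386
K_B = (4C+2)/(4C−3) = 23.754/18.754 = 1.2666

1.267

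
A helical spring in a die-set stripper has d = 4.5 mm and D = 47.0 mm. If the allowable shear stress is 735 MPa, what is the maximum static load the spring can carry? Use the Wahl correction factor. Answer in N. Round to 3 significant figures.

492 N

C = D/d = 47.0/4.5 = 10.4444
K_W = (4C−1)/(4C−4) + 0.615/C = 40.778/37.778 + 0.0589 = 1.1383
τ_max = K·8FD/(πd³) → F_max = τ_allow·πd³/(8DK)
F_max = 735·π·4.5³/(8·47.0·1.1383) = 2.1041e+05/428 = 491.62 N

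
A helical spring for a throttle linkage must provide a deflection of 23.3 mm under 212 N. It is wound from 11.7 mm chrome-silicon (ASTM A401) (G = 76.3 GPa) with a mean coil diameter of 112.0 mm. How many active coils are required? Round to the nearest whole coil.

14

Required rate k = F/δ = 212/23.3 = 9.0987 N/mm
N_a = Gd⁴/(8D³k) = (76.3×10³ × 11.7⁴)/(8 × 112.0³ × 9.0987)
    = 1.42978e+09 / 1.02264e+08 = 13.98 → 14 coils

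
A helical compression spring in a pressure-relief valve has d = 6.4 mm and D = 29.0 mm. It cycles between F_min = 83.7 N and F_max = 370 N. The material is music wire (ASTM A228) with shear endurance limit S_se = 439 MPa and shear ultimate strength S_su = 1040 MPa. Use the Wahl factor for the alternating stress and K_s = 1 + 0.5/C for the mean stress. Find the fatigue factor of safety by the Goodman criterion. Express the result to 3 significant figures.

5.21

C = D/d = 29.0/6.4 = 4.5312; K_W = (4C−1)/(4C−4)+0.615/C = 1.3481; K_s = 1+0.5/C = 1.1103
F_a = (F_max−F_min)/2 = 143.15 N; F_m = (F_max+F_min)/2 = 226.85 N
τ_a = K_W·8F_aD/(πd³) = 1.3481 × 40.326 = 54.365 MPa
τ_m = K_s·8F_mD/(πd³) = 1.1103 × 63.905 = 70.957 MPa
Goodman: 1/n_f = τ_a/S_se + τ_m/S_su = 54.365/439 + 70.957/1040 = 0.12384 + 0.06823 = 0.19207
n_f = 1/0.19207 = 5.207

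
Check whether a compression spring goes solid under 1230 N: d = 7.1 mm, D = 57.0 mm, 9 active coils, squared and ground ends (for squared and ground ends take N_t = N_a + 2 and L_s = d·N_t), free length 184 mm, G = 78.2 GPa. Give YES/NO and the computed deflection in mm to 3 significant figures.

k = Gd⁴/(8D³N_a) = (78.2×10³)(7.1⁴)/(8·57.0³·9) = 14.903 N/mm
N_t = 11; L_s = 7.1·11 = 78.1 mm; δ_solid = L₀ − L_s = 184 − 78.1 = 105.9 mm
δ = F/k = 1230/14.903 = 82.532 mm
δ < δ_solid → spring does not go solid

NO, δ = 82.5 mm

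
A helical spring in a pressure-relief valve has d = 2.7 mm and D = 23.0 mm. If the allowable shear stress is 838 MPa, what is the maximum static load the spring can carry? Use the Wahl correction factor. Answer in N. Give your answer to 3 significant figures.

C = D/d = 23.0/2.7 = 8.5185
K_W = (4C−1)/(4C−4) + 0.615/C = 33.074/30.074 + 0.0722 = 1.1719
τ_max = K·8FD/(πd³) → F_max = τ_allow·πd³/(8DK)
F_max = 838·π·2.7³/(8·23.0·1.1719) = 51819/215.64 = 240.3 N

240 N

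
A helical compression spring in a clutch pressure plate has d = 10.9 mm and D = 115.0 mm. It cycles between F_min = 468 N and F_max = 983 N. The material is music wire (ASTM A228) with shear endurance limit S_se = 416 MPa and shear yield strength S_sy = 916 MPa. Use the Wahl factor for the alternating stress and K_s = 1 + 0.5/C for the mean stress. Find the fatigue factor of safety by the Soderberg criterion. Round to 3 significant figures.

C = D/d = 115.0/10.9 = 10.5505; K_W = (4C−1)/(4C−4)+0.615/C = 1.1368; K_s = 1+0.5/C = 1.0474
F_a = (F_max−F_min)/2 = 257.5 N; F_m = (F_max+F_min)/2 = 725.5 N
τ_a = K_W·8F_aD/(πd³) = 1.1368 × 58.229 = 66.195 MPa
τ_m = K_s·8F_mD/(πd³) = 1.0474 × 164.06 = 171.83 MPa
Soderberg: 1/n_f = τ_a/S_se + τ_m/S_sy = 66.195/416 + 171.83/916 = 0.15912 + 0.18759 = 0.34671
n_f = 1/0.34671 = 2.884

2.88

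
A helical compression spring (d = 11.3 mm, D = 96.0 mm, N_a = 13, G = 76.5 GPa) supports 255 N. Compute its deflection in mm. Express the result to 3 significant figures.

18.8 mm

k = Gd⁴/(8D³N_a) = (76.5×10³)(11.3⁴)/(8·96.0³·13) = 13.556 N/mm
δ = F/k = 255 / 13.556 = 18.811 mm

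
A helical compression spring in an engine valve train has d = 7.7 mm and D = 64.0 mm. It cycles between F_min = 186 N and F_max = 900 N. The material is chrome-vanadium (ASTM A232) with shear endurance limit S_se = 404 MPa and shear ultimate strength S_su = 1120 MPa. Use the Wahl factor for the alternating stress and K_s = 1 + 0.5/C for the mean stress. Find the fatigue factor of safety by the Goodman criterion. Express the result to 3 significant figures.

C = D/d = 64.0/7.7 = 8.3117; K_W = (4C−1)/(4C−4)+0.615/C = 1.1766; K_s = 1+0.5/C = 1.0602
F_a = (F_max−F_min)/2 = 357 N; F_m = (F_max+F_min)/2 = 543 N
τ_a = K_W·8F_aD/(πd³) = 1.1766 × 127.44 = 149.95 MPa
τ_m = K_s·8F_mD/(πd³) = 1.0602 × 193.84 = 205.5 MPa
Goodman: 1/n_f = τ_a/S_se + τ_m/S_su = 149.95/404 + 205.5/1120 = 0.37115 + 0.18348 = 0.55464
n_f = 1/0.55464 = 1.803

1.80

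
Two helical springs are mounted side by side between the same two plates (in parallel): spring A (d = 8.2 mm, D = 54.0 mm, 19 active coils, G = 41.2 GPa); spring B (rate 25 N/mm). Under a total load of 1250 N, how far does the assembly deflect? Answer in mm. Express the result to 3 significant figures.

k_A = Gd⁴/(8D³N_a) = (41.2×10³)(8.2⁴)/(8·54.0³·19) = 7.7827 N/mm
Parallel: k_eq = 7.7827 + 25 = 32.783 N/mm
δ = F/k_eq = 1250/32.783 = 38.13 mm

38.1 mm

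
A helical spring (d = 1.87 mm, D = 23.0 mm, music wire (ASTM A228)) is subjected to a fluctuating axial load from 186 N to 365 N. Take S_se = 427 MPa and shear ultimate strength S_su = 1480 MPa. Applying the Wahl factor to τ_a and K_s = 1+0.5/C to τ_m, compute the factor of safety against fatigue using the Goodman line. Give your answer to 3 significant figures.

0.261

C = D/d = 23.0/1.87 = 12.2995; K_W = (4C−1)/(4C−4)+0.615/C = 1.1164; K_s = 1+0.5/C = 1.0407
F_a = (F_max−F_min)/2 = 89.5 N; F_m = (F_max+F_min)/2 = 275.5 N
τ_a = K_W·8F_aD/(πd³) = 1.1164 × 801.62 = 894.91 MPa
τ_m = K_s·8F_mD/(πd³) = 1.0407 × 2467.5 = 2567.9 MPa
Goodman: 1/n_f = τ_a/S_se + τ_m/S_su = 894.91/427 + 2567.9/1480 = 2.09580 + 1.73504 = 3.8308
n_f = 1/3.8308 = 0.261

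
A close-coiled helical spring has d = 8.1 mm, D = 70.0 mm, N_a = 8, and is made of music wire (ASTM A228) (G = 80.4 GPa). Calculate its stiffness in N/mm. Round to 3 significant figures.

k = Gd⁴/(8D³N_a) = (80.4×10³ × 8.1⁴) / (8 × 70.0³ × 8)
  = 3.46096e+08 / 2.1952e+07 = 15.766 N/mm

15.8 N/mm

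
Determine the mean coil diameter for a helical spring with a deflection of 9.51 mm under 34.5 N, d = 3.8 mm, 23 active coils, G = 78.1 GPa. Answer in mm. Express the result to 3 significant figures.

29.0 mm

Required rate k = F/δ = 34.5/9.51 = 3.6278 N/mm
D = (Gd⁴/(8N_a·k))^(1/3) = (78.1×10³·3.8⁴/(8·23·3.6278))^(1/3)
  = (24396.6)^(1/3) = 29.0030 mm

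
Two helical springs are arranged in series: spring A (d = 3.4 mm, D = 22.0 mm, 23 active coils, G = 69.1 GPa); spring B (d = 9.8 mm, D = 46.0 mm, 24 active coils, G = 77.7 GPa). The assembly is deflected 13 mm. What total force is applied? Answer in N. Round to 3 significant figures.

k_A = Gd⁴/(8D³N_a) = (69.1×10³)(3.4⁴)/(8·22.0³·23) = 4.7131 N/mm
k_B = Gd⁴/(8D³N_a) = (77.7×10³)(9.8⁴)/(8·46.0³·24) = 38.349 N/mm
Series: 1/k_eq = 1/4.7131 + 1/38.349 = 0.23825; k_eq = 4.1973 N/mm
F = k_eq·δ = 4.1973·13 = 54.564 N

54.6 N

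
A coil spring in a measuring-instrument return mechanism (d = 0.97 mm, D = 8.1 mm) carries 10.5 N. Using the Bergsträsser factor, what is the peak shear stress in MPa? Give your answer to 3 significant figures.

Spring index C = D/d = 8.1/0.97 = 8.3505
K_B = (4C+2)/(4C−3) = 35.402/30.402 = 1.1645
τ₀ = 8FD/(πd³) = 8·10.5·8.1/(π·0.97³) = 680.4/2.8672 = 237.3 MPa
τ_max = K·τ₀ = 1.1645 × 237.3 = 276.33 MPa

276 MPa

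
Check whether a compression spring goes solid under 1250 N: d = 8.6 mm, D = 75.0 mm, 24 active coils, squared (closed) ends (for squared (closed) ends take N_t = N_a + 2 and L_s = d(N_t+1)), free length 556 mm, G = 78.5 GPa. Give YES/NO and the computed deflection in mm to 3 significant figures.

NO, δ = 236 mm

k = Gd⁴/(8D³N_a) = (78.5×10³)(8.6⁴)/(8·75.0³·24) = 5.3013 N/mm
N_t = 26; L_s = 8.6·27 = 232.2 mm; δ_solid = L₀ − L_s = 556 − 232.2 = 323.8 mm
δ = F/k = 1250/5.3013 = 235.79 mm
δ < δ_solid → spring does not go solid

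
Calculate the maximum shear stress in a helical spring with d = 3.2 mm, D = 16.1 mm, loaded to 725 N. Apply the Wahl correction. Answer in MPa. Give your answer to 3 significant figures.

Spring index C = D/d = 16.1/3.2 = 5.0312
K_W = (4C−1)/(4C−4) + 0.615/C = 19.125/16.125 + 0.1222 = 1.3083
τ₀ = 8FD/(πd³) = 8·725·16.1/(π·3.2³) = 93380/102.94 = 907.1 MPa
τ_max = K·τ₀ = 1.3083 × 907.1 = 1186.7 MPa

1190 MPa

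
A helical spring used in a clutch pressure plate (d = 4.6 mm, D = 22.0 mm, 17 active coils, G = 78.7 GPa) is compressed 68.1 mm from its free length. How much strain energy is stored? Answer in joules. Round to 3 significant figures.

k = Gd⁴/(8D³N_a) = (78.7×10³)(4.6⁴)/(8·22.0³·17) = 24.333 N/mm
U = ½kδ² = 0.5 × 24.333 × 68.1² = 56424 N·mm = 56.424 J

56.4 J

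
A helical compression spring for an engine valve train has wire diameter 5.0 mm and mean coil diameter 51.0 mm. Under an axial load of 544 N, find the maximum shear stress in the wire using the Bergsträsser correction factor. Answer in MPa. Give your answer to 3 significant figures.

Spring index C = D/d = 51.0/5.0 = 10.2000
K_B = (4C+2)/(4C−3) = 42.800/37.800 = 1.1323
τ₀ = 8FD/(πd³) = 8·544·51.0/(π·5.0³) = 221952/392.7 = 565.2 MPa
τ_max = K·τ₀ = 1.1323 × 565.2 = 639.96 MPa

640 MPa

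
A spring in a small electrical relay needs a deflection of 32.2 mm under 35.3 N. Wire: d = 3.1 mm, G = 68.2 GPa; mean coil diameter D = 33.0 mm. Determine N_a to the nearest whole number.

Required rate k = F/δ = 35.3/32.2 = 1.0963 N/mm
N_a = Gd⁴/(8D³k) = (68.2×10³ × 3.1⁴)/(8 × 33.0³ × 1.0963)
    = 6.29841e+06 / 315174 = 19.98 → 20 coils

20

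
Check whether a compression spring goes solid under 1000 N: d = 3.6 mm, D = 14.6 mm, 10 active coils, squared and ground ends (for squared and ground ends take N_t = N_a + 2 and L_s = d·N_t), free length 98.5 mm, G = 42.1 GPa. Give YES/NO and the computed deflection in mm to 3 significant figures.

k = Gd⁴/(8D³N_a) = (42.1×10³)(3.6⁴)/(8·14.6³·10) = 28.402 N/mm
N_t = 12; L_s = 3.6·12 = 43.2 mm; δ_solid = L₀ − L_s = 98.5 − 43.2 = 55.3 mm
δ = F/k = 1000/28.402 = 35.209 mm
δ < δ_solid → spring does not go solid

NO, δ = 35.2 mm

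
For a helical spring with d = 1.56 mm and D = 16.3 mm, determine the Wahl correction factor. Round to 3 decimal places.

C = D/d = 16.3/1.56 = 10.4487
K_W = (4C−1)/(4C−4) + 0.615/C = 40.795/37.795 + 0.0589 = 1.1382

1.138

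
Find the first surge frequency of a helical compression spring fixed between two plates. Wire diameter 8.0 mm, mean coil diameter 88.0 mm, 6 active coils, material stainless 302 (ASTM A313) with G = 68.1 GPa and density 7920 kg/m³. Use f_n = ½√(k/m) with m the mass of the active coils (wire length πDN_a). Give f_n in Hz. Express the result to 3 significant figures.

56.8 Hz

k = Gd⁴/(8D³N_a) = (68.1×10³)(8.0⁴)/(8·88.0³·6) = 8.5274 N/mm = 8527.4 N/m
Wire length L = πDN_a = π·88.0·6 = 1658.8 mm
m = ρ·(πd²/4)·L = 7920 × 50.265×10⁻⁶ m² × 1.6588 m = 0.66036 kg
f_n = ½√(k/m) = 0.5·√(8527.4/0.66036) = 0.5·√(12913) = 56.818 Hz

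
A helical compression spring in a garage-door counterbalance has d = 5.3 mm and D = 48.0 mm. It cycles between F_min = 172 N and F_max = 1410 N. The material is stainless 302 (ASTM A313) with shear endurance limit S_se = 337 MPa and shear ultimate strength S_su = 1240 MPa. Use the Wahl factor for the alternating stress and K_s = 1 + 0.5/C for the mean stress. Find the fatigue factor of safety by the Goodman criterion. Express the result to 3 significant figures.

0.434

C = D/d = 48.0/5.3 = 9.0566; K_W = (4C−1)/(4C−4)+0.615/C = 1.1610; K_s = 1+0.5/C = 1.0552
F_a = (F_max−F_min)/2 = 619 N; F_m = (F_max+F_min)/2 = 791 N
τ_a = K_W·8F_aD/(πd³) = 1.1610 × 508.21 = 590.03 MPa
τ_m = K_s·8F_mD/(πd³) = 1.0552 × 649.43 = 685.28 MPa
Goodman: 1/n_f = τ_a/S_se + τ_m/S_su = 590.03/337 + 685.28/1240 = 1.75084 + 0.55265 = 2.3035
n_f = 1/2.3035 = 0.4341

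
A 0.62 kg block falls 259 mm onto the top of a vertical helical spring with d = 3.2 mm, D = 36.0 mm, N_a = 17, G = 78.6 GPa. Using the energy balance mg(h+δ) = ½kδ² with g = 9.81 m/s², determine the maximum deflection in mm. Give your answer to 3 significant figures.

k = Gd⁴/(8D³N_a) = (78.6×10³)(3.2⁴)/(8·36.0³·17) = 1.2989 N/mm
W = mg = 0.62 × 9.81 = 6.0822 N
½kδ² − Wδ − Wh = 0 → δ = (W + √(W² + 2kWh))/k
δ = (6.0822 + √(36.993 + 4092.29))/1.2989 = (6.0822 + 64.26)/1.2989 = 54.155 mm

54.2 mm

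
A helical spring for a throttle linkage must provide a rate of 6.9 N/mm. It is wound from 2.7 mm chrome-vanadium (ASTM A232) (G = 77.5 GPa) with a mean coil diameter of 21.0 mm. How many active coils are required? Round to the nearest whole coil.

N_a = Gd⁴/(8D³k) = (77.5×10³ × 2.7⁴)/(8 × 21.0³ × 6.9)
    = 4.11867e+06 / 511207 = 8.057 → 8 coils

8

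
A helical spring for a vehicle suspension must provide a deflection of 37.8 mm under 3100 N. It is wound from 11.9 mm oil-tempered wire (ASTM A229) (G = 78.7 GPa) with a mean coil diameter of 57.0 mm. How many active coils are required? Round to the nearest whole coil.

13

Required rate k = F/δ = 3100/37.8 = 82.011 N/mm
N_a = Gd⁴/(8D³k) = (78.7×10³ × 11.9⁴)/(8 × 57.0³ × 82.011)
    = 1.5782e+09 / 1.21502e+08 = 12.99 → 13 coils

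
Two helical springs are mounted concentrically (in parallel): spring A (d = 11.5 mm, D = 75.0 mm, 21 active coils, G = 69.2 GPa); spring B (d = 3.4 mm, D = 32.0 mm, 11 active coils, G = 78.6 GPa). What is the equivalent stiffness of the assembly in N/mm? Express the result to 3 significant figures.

20.7 N/mm

k_A = Gd⁴/(8D³N_a) = (69.2×10³)(11.5⁴)/(8·75.0³·21) = 17.077 N/mm
k_B = Gd⁴/(8D³N_a) = (78.6×10³)(3.4⁴)/(8·32.0³·11) = 3.6426 N/mm
Parallel: k_eq = 17.077 + 3.6426 = 20.719 N/mm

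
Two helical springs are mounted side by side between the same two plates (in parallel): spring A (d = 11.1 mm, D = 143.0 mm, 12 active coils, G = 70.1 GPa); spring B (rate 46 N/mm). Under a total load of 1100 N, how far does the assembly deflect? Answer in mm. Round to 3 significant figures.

22.1 mm

k_A = Gd⁴/(8D³N_a) = (70.1×10³)(11.1⁴)/(8·143.0³·12) = 3.7908 N/mm
Parallel: k_eq = 3.7908 + 46 = 49.791 N/mm
δ = F/k_eq = 1100/49.791 = 22.092 mm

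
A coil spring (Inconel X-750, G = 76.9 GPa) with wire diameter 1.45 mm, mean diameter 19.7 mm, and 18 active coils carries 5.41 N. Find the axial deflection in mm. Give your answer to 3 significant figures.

17.5 mm

k = Gd⁴/(8D³N_a) = (76.9×10³)(1.45⁴)/(8·19.7³·18) = 0.30877 N/mm
δ = F/k = 5.41 / 0.30877 = 17.521 mm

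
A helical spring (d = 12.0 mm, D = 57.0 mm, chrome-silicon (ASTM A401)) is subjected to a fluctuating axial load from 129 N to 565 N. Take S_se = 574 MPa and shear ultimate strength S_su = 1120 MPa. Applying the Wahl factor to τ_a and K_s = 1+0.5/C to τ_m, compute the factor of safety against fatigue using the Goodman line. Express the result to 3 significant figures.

C = D/d = 57.0/12.0 = 4.7500; K_W = (4C−1)/(4C−4)+0.615/C = 1.3295; K_s = 1+0.5/C = 1.1053
F_a = (F_max−F_min)/2 = 218 N; F_m = (F_max+F_min)/2 = 347 N
τ_a = K_W·8F_aD/(πd³) = 1.3295 × 18.312 = 24.345 MPa
τ_m = K_s·8F_mD/(πd³) = 1.1053 × 29.147 = 32.216 MPa
Goodman: 1/n_f = τ_a/S_se + τ_m/S_su = 24.345/574 + 32.216/1120 = 0.04241 + 0.02876 = 0.071177
n_f = 1/0.071177 = 14.05

14.0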